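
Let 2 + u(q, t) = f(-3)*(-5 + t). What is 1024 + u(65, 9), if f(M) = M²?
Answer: 1058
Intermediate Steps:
u(q, t) = -47 + 9*t (u(q, t) = -2 + (-3)²*(-5 + t) = -2 + 9*(-5 + t) = -2 + (-45 + 9*t) = -47 + 9*t)
1024 + u(65, 9) = 1024 + (-47 + 9*9) = 1024 + (-47 + 81) = 1024 + 34 = 1058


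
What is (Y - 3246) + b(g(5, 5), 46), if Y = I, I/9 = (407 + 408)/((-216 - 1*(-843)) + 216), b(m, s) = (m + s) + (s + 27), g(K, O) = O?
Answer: -874837/281 ≈ -3113.3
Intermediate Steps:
b(m, s) = 27 + m + 2*s (b(m, s) = (m + s) + (27 + s) = 27 + m + 2*s)
I = 2445/281 (I = 9*((407 + 408)/((-216 - 1*(-843)) + 216)) = 9*(815/((-216 + 843) + 216)) = 9*(815/(627 + 216)) = 9*(815/843) = 2445/281 ≈ 8.7011)
Y = 2445/281 ≈ 8.7011
(Y - 3246) + b(g(5, 5), 46) = (2445/281 - 3246) + (27 + 5 + 2*46) = -909681/281 + (27 + 5 + 92) = -909681/281 + 124 = -874837/281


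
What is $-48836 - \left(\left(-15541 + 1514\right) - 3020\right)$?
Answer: $-31789$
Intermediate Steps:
$-48836 - \left(\left(-15541 + 1514\right) - 3020\right) = -48836 - \left(-14027 - 3020\right) = -48836 - -17047 = -48836 + 17047 = -31789$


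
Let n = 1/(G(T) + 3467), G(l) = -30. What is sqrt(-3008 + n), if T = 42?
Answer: I*sqrt(35533407315)/3437 ≈ 54.845*I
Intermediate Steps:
n = 1/3437 (n = 1/(-30 + 3467) = 1/3437 ≈ 0.00029095)
sqrt(-3008 + n) = sqrt(-3008 + 1/3437) = sqrt(-10338495/3437) = I*sqrt(35533407315)/3437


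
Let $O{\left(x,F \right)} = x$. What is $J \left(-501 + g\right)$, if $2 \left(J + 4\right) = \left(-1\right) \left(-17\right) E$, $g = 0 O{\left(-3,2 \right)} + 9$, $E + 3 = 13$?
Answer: $-39852$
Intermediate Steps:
$E = 10$ ($E = -3 + 13 = 10$)
$g = 9$ ($g = 0 \left(-3\right) + 9 = 0 + 9 = 9$)
$J = 81$ ($J = -4 + \frac{\left(-1\right) \left(-17\right) 10}{2} = -4 + \frac{17 \cdot 10}{2} = -4 + \frac{1}{2} \cdot 170 = -4 + 85 = 81$)
$J \left(-501 + g\right) = 81 \left(-501 + 9\right) = 81 \left(-492\right) = -39852$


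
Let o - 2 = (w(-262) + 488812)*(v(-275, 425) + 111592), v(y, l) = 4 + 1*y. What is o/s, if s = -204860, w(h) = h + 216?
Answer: -13602479972/51215 ≈ -2.6560e+5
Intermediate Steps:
w(h) = 216 + h
v(y, l) = 4 + y
o = 54409919888 (o = 2 + ((216 - 262) + 488812)*((4 - 275) + 111592) = 2 + (-46 + 488812)*(-271 + 111592) = 2 + 488766*111321 = 2 + 54409919886 = 54409919888)
o/s = 54409919888/(-204860) = 54409919888*(-1/204860) = -13602479972/51215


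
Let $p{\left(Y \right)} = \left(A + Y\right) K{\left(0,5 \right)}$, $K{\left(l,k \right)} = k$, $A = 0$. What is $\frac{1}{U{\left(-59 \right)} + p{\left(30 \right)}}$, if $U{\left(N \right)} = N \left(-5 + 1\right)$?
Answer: $\frac{1}{386} \approx 0.0025907$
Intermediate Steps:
$U{\left(N \right)} = - 4 N$ ($U{\left(N \right)} = N \left(-4\right) = - 4 N$)
$p{\left(Y \right)} = 5 Y$ ($p{\left(Y \right)} = \left(0 + Y\right) 5 = Y 5 = 5 Y$)
$\frac{1}{U{\left(-59 \right)} + p{\left(30 \right)}} = \frac{1}{\left(-4\right) \left(-59\right) + 5 \cdot 30} = \frac{1}{236 + 150} = \frac{1}{386}$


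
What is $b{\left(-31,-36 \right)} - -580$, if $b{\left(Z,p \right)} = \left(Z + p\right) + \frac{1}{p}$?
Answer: $\frac{18467}{36} \approx 512.97$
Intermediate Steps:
$b{\left(Z,p \right)} = Z + p + \frac{1}{p}$
$b{\left(-31,-36 \right)} - -580 = \left(-31 - 36 + \frac{1}{-36}\right) - -580 = \left(-31 - 36 - \frac{1}{36}\right) + 580 = - \frac{2413}{36} + 580 = \frac{18467}{36}$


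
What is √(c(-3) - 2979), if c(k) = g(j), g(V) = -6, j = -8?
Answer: I*√2985 ≈ 54.635*I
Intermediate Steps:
c(k) = -6
√(c(-3) - 2979) = √(-6 - 2979) = √(-2985) = I*√2985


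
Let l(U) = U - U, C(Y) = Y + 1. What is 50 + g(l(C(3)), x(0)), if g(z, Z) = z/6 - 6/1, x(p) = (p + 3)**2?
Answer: 44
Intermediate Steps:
x(p) = (3 + p)**2
C(Y) = 1 + Y
l(U) = 0
g(z, Z) = -6 + z/6 (g(z, Z) = z*(1/6) - 6*1 = z/6 - 6 = -6 + z/6)
50 + g(l(C(3)), x(0)) = 50 + (-6 + (1/6)*0) = 50 + (-6 + 0) = 50 - 6 = 44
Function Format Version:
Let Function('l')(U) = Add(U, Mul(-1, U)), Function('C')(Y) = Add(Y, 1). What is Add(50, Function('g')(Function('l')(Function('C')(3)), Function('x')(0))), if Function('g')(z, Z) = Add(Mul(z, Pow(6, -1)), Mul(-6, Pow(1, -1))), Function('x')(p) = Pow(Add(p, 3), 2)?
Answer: 44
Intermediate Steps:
Function('x')(p) = Pow(Add(3, p), 2)
Function('C')(Y) = Add(1, Y)
Function('l')(U) = 0
Function('g')(z, Z) = Add(-6, Mul(Rational(1, 6), z)) (Function('g')(z, Z) = Add(Mul(z, Rational(1, 6)), Mul(-6, 1)) = Add(Mul(Rational(1, 6), z), -6) = Add(-6, Mul(Rational(1, 6), z)))
Add(50, Function('g')(Function('l')(Function('C')(3)), Function('x')(0))) = Add(50, Add(-6, Mul(Rational(1, 6), 0))) = Add(50, Add(-6, 0)) = Add(50, -6) = 44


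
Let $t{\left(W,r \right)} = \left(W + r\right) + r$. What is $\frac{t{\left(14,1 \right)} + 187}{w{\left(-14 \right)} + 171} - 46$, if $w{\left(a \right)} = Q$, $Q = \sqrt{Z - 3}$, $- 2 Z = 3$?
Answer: $\frac{2 \left(- 69 \sqrt{2} + 7663 i\right)}{3 \left(\sqrt{2} - 114 i\right)} \approx -44.813 - 0.014725 i$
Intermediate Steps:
$Z = - \frac{3}{2}$ ($Z = \left(- \frac{1}{2}\right) 3 = - \frac{3}{2} \approx -1.5$)
$Q = \frac{3 i \sqrt{2}}{2}$ ($Q = \sqrt{- \frac{3}{2} - 3} = \sqrt{- \frac{9}{2}} = \frac{3 i \sqrt{2}}{2} \approx 2.1213 i$)
$w{\left(a \right)} = \frac{3 i \sqrt{2}}{2}$
$t{\left(W,r \right)} = W + 2 r$
$\frac{t{\left(14,1 \right)} + 187}{w{\left(-14 \right)} + 171} - 46 = \frac{\left(14 + 2 \cdot 1\right) + 187}{\frac{3 i \sqrt{2}}{2} + 171} - 46 = \frac{\left(14 + 2\right) + 187}{171 + \frac{3 i \sqrt{2}}{2}} - 46 = \frac{16 + 187}{171 + \frac{3 i \sqrt{2}}{2}} - 46 = \frac{203}{171 + \frac{3 i \sqrt{2}}{2}} - 46 = -46 + \frac{203}{171 + \frac{3 i \sqrt{2}}{2}}$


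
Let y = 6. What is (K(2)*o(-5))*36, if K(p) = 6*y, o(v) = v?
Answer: -6480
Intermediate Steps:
K(p) = 36 (K(p) = 6*6 = 36)
(K(2)*o(-5))*36 = (36*(-5))*36 = -180*36 = -6480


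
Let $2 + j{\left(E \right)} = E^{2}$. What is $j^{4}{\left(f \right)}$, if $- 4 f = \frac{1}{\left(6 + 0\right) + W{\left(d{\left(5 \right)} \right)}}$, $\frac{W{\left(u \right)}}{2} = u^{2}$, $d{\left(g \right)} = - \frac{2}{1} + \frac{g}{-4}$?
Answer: $\frac{78654589558109660176}{4916747105530914241} \approx 15.997$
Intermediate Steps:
$d{\left(g \right)} = -2 - \frac{g}{4}$ ($d{\left(g \right)} = \left(-2\right) 1 + g \left(- \frac{1}{4}\right) = -2 - \frac{g}{4}$)
$W{\left(u \right)} = 2 u^{2}$
$f = - \frac{2}{217}$ ($f = - \frac{1}{4 \left(\left(6 + 0\right) + 2 \left(-2 - \frac{5}{4}\right)^{2}\right)} = - \frac{1}{4 \left(6 + 2 \left(-2 - \frac{5}{4}\right)^{2}\right)} = - \frac{1}{4 \left(6 + 2 \left(- \frac{13}{4}\right)^{2}\right)} = - \frac{1}{4 \left(6 + 2 \cdot \frac{169}{16}\right)} = - \frac{1}{4 \left(6 + \frac{169}{8}\right)} = - \frac{1}{4 \cdot \frac{217}{8}} = \left(- \frac{1}{4}\right) \frac{8}{217} = - \frac{2}{217} \approx -0.0092166$)
$j{\left(E \right)} = -2 + E^{2}$
$j^{4}{\left(f \right)} = \left(-2 + \left(- \frac{2}{217}\right)^{2}\right)^{4} = \left(-2 + \frac{4}{47089}\right)^{4} = \left(- \frac{94174}{47089}\right)^{4} = \frac{78654589558109660176}{4916747105530914241}$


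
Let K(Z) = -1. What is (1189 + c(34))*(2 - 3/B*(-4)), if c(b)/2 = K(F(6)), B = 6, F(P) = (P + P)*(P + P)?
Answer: 4748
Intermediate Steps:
F(P) = 4*P**2 (F(P) = (2*P)*(2*P) = 4*P**2)
c(b) = -2 (c(b) = 2*(-1) = -2)
(1189 + c(34))*(2 - 3/B*(-4)) = (1189 - 2)*(2 - 3/6*(-4)) = 1187*(2 - 3*1/6*(-4)) = 1187*(2 - 1/2*(-4)) = 1187*(2 + 2) = 1187*4 = 4748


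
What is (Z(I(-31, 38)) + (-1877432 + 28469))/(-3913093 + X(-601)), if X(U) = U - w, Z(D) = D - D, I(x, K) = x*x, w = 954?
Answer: 1848963/3914648 ≈ 0.47232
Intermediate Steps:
I(x, K) = x²
Z(D) = 0
X(U) = -954 + U (X(U) = U - 1*954 = U - 954 = -954 + U)
(Z(I(-31, 38)) + (-1877432 + 28469))/(-3913093 + X(-601)) = (0 + (-1877432 + 28469))/(-3913093 + (-954 - 601)) = (0 - 1848963)/(-3913093 - 1555) = -1848963/(-3914648) = -1848963*(-1/3914648) = 1848963/3914648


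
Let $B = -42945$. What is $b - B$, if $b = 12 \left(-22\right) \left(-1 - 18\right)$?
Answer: $47961$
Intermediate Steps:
$b = 5016$ ($b = - 264 \left(-1 - 18\right) = \left(-264\right) \left(-19\right) = 5016$)
$b - B = 5016 - -42945 = 5016 + 42945 = 47961$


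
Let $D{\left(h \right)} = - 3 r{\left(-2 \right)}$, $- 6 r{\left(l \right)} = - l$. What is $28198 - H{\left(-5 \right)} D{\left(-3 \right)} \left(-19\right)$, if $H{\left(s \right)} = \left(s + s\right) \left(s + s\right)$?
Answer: $30098$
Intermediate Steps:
$H{\left(s \right)} = 4 s^{2}$ ($H{\left(s \right)} = 2 s 2 s = 4 s^{2}$)
$r{\left(l \right)} = \frac{l}{6}$ ($r{\left(l \right)} = - \frac{\left(-1\right) l}{6} = \frac{l}{6}$)
$D{\left(h \right)} = 1$ ($D{\left(h \right)} = - 3 \cdot \frac{1}{6} \left(-2\right) = \left(-3\right) \left(- \frac{1}{3}\right) = 1$)
$28198 - H{\left(-5 \right)} D{\left(-3 \right)} \left(-19\right) = 28198 - 4 \left(-5\right)^{2} \cdot 1 \left(-19\right) = 28198 - 4 \cdot 25 \cdot 1 \left(-19\right) = 28198 - 100 \cdot 1 \left(-19\right) = 28198 - 100 \left(-19\right) = 28198 - -1900 = 28198 + 1900 = 30098$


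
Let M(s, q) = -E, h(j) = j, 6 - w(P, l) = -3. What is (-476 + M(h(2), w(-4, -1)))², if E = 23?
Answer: 249001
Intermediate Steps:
w(P, l) = 9 (w(P, l) = 6 - 1*(-3) = 6 + 3 = 9)
M(s, q) = -23 (M(s, q) = -1*23 = -23)
(-476 + M(h(2), w(-4, -1)))² = (-476 - 23)² = (-499)² = 249001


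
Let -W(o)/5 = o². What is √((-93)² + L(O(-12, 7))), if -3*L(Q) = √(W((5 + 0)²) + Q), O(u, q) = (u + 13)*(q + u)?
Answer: √(77841 - 3*I*√3130)/3 ≈ 93.0 - 0.10026*I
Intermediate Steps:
O(u, q) = (13 + u)*(q + u)
W(o) = -5*o²
L(Q) = -√(-3125 + Q)/3 (L(Q) = -√(-5*(5 + 0)⁴ + Q)/3 = -√(-5*(5²)² + Q)/3 = -√(-5*25² + Q)/3 = -√(-5*625 + Q)/3 = -√(-3125 + Q)/3)
√((-93)² + L(O(-12, 7))) = √((-93)² - √(-3125 + ((-12)² + 13*7 + 13*(-12) + 7*(-12)))/3) = √(8649 - √(-3125 + (144 + 91 - 156 - 84))/3) = √(8649 - √(-3125 - 5)/3) = √(8649 - I*√3130/3)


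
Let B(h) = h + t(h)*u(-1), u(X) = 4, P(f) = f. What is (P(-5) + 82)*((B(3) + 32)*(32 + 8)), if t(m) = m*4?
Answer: 255640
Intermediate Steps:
t(m) = 4*m
B(h) = 17*h (B(h) = h + (4*h)*4 = h + 16*h = 17*h)
(P(-5) + 82)*((B(3) + 32)*(32 + 8)) = (-5 + 82)*((17*3 + 32)*(32 + 8)) = 77*((51 + 32)*40) = 77*(83*40) = 77*3320 = 255640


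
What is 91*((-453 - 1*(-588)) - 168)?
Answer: -3003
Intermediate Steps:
91*((-453 - 1*(-588)) - 168) = 91*((-453 + 588) - 168) = 91*(135 - 168) = 91*(-33) = -3003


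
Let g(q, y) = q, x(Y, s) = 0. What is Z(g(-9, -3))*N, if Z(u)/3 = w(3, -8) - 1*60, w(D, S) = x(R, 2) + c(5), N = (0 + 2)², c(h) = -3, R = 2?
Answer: -756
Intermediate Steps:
N = 4 (N = 2² = 4)
w(D, S) = -3 (w(D, S) = 0 - 3 = -3)
Z(u) = -189 (Z(u) = 3*(-3 - 1*60) = 3*(-3 - 60) = 3*(-63) = -189)
Z(g(-9, -3))*N = -189*4 = -756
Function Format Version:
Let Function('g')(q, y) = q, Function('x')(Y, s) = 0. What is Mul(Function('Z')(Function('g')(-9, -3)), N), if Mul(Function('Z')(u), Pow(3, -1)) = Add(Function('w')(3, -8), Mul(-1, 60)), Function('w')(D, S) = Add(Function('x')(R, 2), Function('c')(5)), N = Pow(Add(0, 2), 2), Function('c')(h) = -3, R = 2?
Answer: -756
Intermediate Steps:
N = 4 (N = Pow(2, 2) = 4)
Function('w')(D, S) = -3 (Function('w')(D, S) = Add(0, -3) = -3)
Function('Z')(u) = -189 (Function('Z')(u) = Mul(3, Add(-3, Mul(-1, 60))) = Mul(3, Add(-3, -60)) = Mul(3, -63) = -189)
Mul(Function('Z')(Function('g')(-9, -3)), N) = Mul(-189, 4) = -756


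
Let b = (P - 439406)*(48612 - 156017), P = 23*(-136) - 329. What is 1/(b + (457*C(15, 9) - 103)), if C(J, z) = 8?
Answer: 1/47565704068 ≈ 2.1024e-11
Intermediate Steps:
P = -3457 (P = -3128 - 329 = -3457)
b = 47565700515 (b = (-3457 - 439406)*(48612 - 156017) = -442863*(-107405) = 47565700515)
1/(b + (457*C(15, 9) - 103)) = 1/(47565700515 + (457*8 - 103)) = 1/(47565700515 + (3656 - 103)) = 1/(47565700515 + 3553) = 1/47565704068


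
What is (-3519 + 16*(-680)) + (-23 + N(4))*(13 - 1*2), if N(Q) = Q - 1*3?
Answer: -14641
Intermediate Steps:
N(Q) = -3 + Q (N(Q) = Q - 3 = -3 + Q)
(-3519 + 16*(-680)) + (-23 + N(4))*(13 - 1*2) = (-3519 + 16*(-680)) + (-23 + (-3 + 4))*(13 - 1*2) = (-3519 - 10880) + (-23 + 1)*(13 - 2) = -14399 - 22*11 = -14399 - 242 = -14641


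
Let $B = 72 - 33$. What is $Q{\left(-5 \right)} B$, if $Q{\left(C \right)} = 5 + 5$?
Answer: $390$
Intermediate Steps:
$Q{\left(C \right)} = 10$
$B = 39$ ($B = 72 - 33 = 39$)
$Q{\left(-5 \right)} B = 10 \cdot 39 = 390$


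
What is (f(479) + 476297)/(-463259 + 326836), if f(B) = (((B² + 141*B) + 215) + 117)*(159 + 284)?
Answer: -132185513/136423 ≈ -968.94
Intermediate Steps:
f(B) = 147076 + 443*B² + 62463*B (f(B) = ((215 + B² + 141*B) + 117)*443 = (332 + B² + 141*B)*443 = 147076 + 443*B² + 62463*B)
(f(479) + 476297)/(-463259 + 326836) = ((147076 + 443*479² + 62463*479) + 476297)/(-463259 + 326836) = ((147076 + 443*229441 + 29919777) + 476297)/(-136423) = ((147076 + 101642363 + 29919777) + 476297)*(-1/136423) = (131709216 + 476297)*(-1/136423) = 132185513*(-1/136423) = -132185513/136423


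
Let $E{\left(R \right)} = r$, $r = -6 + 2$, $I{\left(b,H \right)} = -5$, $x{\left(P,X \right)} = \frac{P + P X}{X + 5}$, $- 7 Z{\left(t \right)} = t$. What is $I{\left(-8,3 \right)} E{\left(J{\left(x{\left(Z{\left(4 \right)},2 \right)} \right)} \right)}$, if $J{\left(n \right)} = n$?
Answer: $20$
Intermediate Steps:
$Z{\left(t \right)} = - \frac{t}{7}$
$x{\left(P,X \right)} = \frac{P + P X}{5 + X}$
$r = -4$
$E{\left(R \right)} = -4$
$I{\left(-8,3 \right)} E{\left(J{\left(x{\left(Z{\left(4 \right)},2 \right)} \right)} \right)} = \left(-5\right) \left(-4\right) = 20$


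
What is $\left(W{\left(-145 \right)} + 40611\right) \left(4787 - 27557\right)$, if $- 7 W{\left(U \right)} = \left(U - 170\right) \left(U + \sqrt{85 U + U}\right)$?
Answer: $-776138220 - 1024650 i \sqrt{12470} \approx -7.7614 \cdot 10^{8} - 1.1442 \cdot 10^{8} i$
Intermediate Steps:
$W{\left(U \right)} = - \frac{\left(-170 + U\right) \left(U + \sqrt{86} \sqrt{U}\right)}{7}$ ($W{\left(U \right)} = - \frac{\left(U - 170\right) \left(U + \sqrt{85 U + U}\right)}{7} = - \frac{\left(-170 + U\right) \left(U + \sqrt{86 U}\right)}{7} = - \frac{\left(-170 + U\right) \left(U + \sqrt{86} \sqrt{U}\right)}{7}$)
$\left(W{\left(-145 \right)} + 40611\right) \left(4787 - 27557\right) = \left(\left(- \frac{\left(-145\right)^{2}}{7} + \frac{170}{7} \left(-145\right) - \frac{\sqrt{86} \left(-145\right)^{\frac{3}{2}}}{7} + \frac{170 \sqrt{86} \sqrt{-145}}{7}\right) + 40611\right) \left(4787 - 27557\right) = \left(\left(\left(- \frac{1}{7}\right) 21025 - \frac{24650}{7} - \frac{\sqrt{86} \left(- 145 i \sqrt{145}\right)}{7} + \frac{170 \sqrt{86} i \sqrt{145}}{7}\right) + 40611\right) \left(-22770\right) = \left(\left(- \frac{21025}{7} - \frac{24650}{7} + \frac{145 i \sqrt{12470}}{7} + \frac{170 i \sqrt{12470}}{7}\right) + 40611\right) \left(-22770\right) = \left(\left(-6525 + 45 i \sqrt{12470}\right) + 40611\right) \left(-22770\right) = \left(34086 + 45 i \sqrt{12470}\right) \left(-22770\right) = -776138220 - 1024650 i \sqrt{12470}$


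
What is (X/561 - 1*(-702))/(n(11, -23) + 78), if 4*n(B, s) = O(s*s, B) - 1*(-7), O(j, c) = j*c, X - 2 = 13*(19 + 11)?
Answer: 788428/1721709 ≈ 0.45793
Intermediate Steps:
X = 392 (X = 2 + 13*(19 + 11) = 2 + 13*30 = 2 + 390 = 392)
O(j, c) = c*j
n(B, s) = 7/4 + B*s²/4 (n(B, s) = (B*(s*s) - 1*(-7))/4 = (B*s² + 7)/4 = (7 + B*s²)/4 = 7/4 + B*s²/4)
(X/561 - 1*(-702))/(n(11, -23) + 78) = (392/561 - 1*(-702))/((7/4 + (¼)*11*(-23)²) + 78) = (392*(1/561) + 702)/((7/4 + (¼)*11*529) + 78) = (392/561 + 702)/((7/4 + 5819/4) + 78) = 394214/(561*(2913/2 + 78)) = 394214/(561*(3069/2)) = (394214/561)*(2/3069) = 788428/1721709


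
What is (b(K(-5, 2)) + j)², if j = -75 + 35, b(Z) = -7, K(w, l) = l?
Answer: 2209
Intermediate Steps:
j = -40
(b(K(-5, 2)) + j)² = (-7 - 40)² = (-47)² = 2209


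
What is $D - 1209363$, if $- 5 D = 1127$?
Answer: $- \frac{6047942}{5} \approx -1.2096 \cdot 10^{6}$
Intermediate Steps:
$D = - \frac{1127}{5}$ ($D = \left(- \frac{1}{5}\right) 1127 = - \frac{1127}{5} \approx -225.4$)
$D - 1209363 = - \frac{1127}{5} - 1209363 = - \frac{6047942}{5}$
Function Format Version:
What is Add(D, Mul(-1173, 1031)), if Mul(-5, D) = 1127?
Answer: Rational(-6047942, 5) ≈ -1.2096e+6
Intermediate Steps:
D = Rational(-1127, 5) (D = Mul(Rational(-1, 5), 1127) = Rational(-1127, 5) ≈ -225.40)
Add(D, Mul(-1173, 1031)) = Add(Rational(-1127, 5), Mul(-1173, 1031)) = Add(Rational(-1127, 5), -1209363) = Rational(-6047942, 5)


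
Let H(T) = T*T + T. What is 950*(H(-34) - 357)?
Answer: 726750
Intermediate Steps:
H(T) = T + T² (H(T) = T² + T = T + T²)
950*(H(-34) - 357) = 950*(-34*(1 - 34) - 357) = 950*(-34*(-33) - 357) = 950*(1122 - 357) = 950*765 = 726750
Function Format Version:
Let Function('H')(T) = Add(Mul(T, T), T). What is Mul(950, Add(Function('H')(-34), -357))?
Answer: 726750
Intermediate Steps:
Function('H')(T) = Add(T, Pow(T, 2)) (Function('H')(T) = Add(Pow(T, 2), T) = Add(T, Pow(T, 2)))
Mul(950, Add(Function('H')(-34), -357)) = Mul(950, Add(Mul(-34, Add(1, -34)), -357)) = Mul(950, Add(Mul(-34, -33), -357)) = Mul(950, Add(1122, -357)) = Mul(950, 765) = 726750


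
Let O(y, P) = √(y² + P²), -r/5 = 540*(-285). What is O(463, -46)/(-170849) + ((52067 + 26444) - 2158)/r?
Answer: 25451/256500 - √216485/170849 ≈ 0.096501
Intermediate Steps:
r = 769500 (r = -2700*(-285) = -5*(-153900) = 769500)
O(y, P) = √(P² + y²)
O(463, -46)/(-170849) + ((52067 + 26444) - 2158)/r = √((-46)² + 463²)/(-170849) + ((52067 + 26444) - 2158)/769500 = √(2116 + 214369)*(-1/170849) + (78511 - 2158)*(1/769500) = √216485*(-1/170849) + 76353*(1/769500) = -√216485/170849 + 25451/256500 = 25451/256500 - √216485/170849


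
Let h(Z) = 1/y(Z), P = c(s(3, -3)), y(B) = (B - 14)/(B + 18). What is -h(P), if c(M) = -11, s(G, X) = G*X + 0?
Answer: 7/25 ≈ 0.28000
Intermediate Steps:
y(B) = (-14 + B)/(18 + B)
s(G, X) = G*X
P = -11
h(Z) = (18 + Z)/(-14 + Z) (h(Z) = 1/((-14 + Z)/(18 + Z)) = (18 + Z)/(-14 + Z))
-h(P) = -(18 - 11)/(-14 - 11) = -7/(-25) = -(-1)*7/25 = -1*(-7/25) = 7/25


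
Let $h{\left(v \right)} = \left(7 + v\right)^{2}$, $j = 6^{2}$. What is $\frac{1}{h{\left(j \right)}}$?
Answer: $\frac{1}{1849} \approx 0.00054083$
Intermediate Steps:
$j = 36$
$\frac{1}{h{\left(j \right)}} = \frac{1}{\left(7 + 36\right)^{2}} = \frac{1}{43^{2}} = \frac{1}{1849}$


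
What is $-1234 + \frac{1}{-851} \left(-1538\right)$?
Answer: $- \frac{1048596}{851} \approx -1232.2$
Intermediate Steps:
$-1234 + \frac{1}{-851} \left(-1538\right) = -1234 - - \frac{1538}{851} = -1234 + \frac{1538}{851} = - \frac{1048596}{851}$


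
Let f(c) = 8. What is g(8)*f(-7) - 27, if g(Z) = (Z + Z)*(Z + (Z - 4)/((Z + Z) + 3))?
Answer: 19455/19 ≈ 1023.9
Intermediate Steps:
g(Z) = 2*Z*(Z + (-4 + Z)/(3 + 2*Z)) (g(Z) = (2*Z)*(Z + (-4 + Z)/(2*Z + 3)) = (2*Z)*(Z + (-4 + Z)/(3 + 2*Z)) = 2*Z*(Z + (-4 + Z)/(3 + 2*Z)))
g(8)*f(-7) - 27 = (4*8*(-2 + 8² + 2*8)/(3 + 2*8))*8 - 27 = (4*8*(-2 + 64 + 16)/(3 + 16))*8 - 27 = (4*8*78/19)*8 - 27 = (4*8*(1/19)*78)*8 - 27 = (2496/19)*8 - 27 = 19968/19 - 27 = 19455/19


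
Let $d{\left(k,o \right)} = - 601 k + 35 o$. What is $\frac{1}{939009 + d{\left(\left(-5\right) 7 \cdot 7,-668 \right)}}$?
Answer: $\frac{1}{1062874} \approx 9.4084 \cdot 10^{-7}$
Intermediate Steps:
$\frac{1}{939009 + d{\left(\left(-5\right) 7 \cdot 7,-668 \right)}} = \frac{1}{939009 - \left(23380 + 601 \left(-5\right) 7 \cdot 7\right)} = \frac{1}{939009 - \left(23380 + 601 \left(\left(-35\right) 7\right)\right)} = \frac{1}{939009 - -123865} = \frac{1}{939009 + \left(147245 - 23380\right)} = \frac{1}{939009 + 123865} = \frac{1}{1062874}$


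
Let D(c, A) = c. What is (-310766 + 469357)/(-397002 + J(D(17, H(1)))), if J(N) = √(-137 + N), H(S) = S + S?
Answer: -10493490697/26268431354 - 158591*I*√30/78805294062 ≈ -0.39947 - 1.1023e-5*I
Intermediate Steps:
H(S) = 2*S
(-310766 + 469357)/(-397002 + J(D(17, H(1)))) = (-310766 + 469357)/(-397002 + √(-137 + 17)) = 158591/(-397002 + √(-120)) = 158591/(-397002 + 2*I*√30)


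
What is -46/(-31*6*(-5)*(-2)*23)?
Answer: 1/930 ≈ 0.0010753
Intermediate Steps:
-46/(-31*6*(-5)*(-2)*23) = -46/(-(-930)*(-2)*23) = -46/(-31*60*23) = -46/(-1860*23) = -46/(-42780) = -1/42780*(-46) = 1/930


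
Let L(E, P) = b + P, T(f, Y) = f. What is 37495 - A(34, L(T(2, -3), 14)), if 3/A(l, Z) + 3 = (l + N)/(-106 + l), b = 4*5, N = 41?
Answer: 3637087/97 ≈ 37496.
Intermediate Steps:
b = 20
L(E, P) = 20 + P
A(l, Z) = 3/(-3 + (41 + l)/(-106 + l)) (A(l, Z) = 3/(-3 + (l + 41)/(-106 + l)) = 3/(-3 + (41 + l)/(-106 + l)))
37495 - A(34, L(T(2, -3), 14)) = 37495 - 3*(-106 + 34)/(359 - 2*34) = 37495 - 3*(-72)/(359 - 68) = 37495 - 3*(-72)/291 = 37495 - 1*(-72/97) = 37495 + 72/97 = 3637087/97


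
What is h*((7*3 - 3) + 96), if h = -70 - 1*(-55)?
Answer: -1710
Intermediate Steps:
h = -15 (h = -70 + 55 = -15)
h*((7*3 - 3) + 96) = -15*((7*3 - 3) + 96) = -15*((21 - 3) + 96) = -15*(18 + 96) = -15*114 = -1710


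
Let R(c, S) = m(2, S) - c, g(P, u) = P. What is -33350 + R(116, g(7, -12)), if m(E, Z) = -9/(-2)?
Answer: -66923/2 ≈ -33462.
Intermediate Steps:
m(E, Z) = 9/2 (m(E, Z) = -9*(-½) = 9/2)
R(c, S) = 9/2 - c
-33350 + R(116, g(7, -12)) = -33350 + (9/2 - 1*116) = -33350 + (9/2 - 116) = -33350 - 223/2 = -66923/2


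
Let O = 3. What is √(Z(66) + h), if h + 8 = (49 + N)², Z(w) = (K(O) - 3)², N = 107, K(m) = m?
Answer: 2*√6082 ≈ 155.97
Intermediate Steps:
Z(w) = 0 (Z(w) = (3 - 3)² = 0² = 0)
h = 24328 (h = -8 + (49 + 107)² = -8 + 156² = -8 + 24336 = 24328)
√(Z(66) + h) = √(0 + 24328) = √24328 = 2*√6082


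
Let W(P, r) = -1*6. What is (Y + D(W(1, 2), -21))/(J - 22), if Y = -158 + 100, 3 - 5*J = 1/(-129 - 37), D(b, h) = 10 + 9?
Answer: 32370/17761 ≈ 1.8225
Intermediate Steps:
W(P, r) = -6
D(b, h) = 19
J = 499/830 (J = 3/5 - 1/(5*(-129 - 37)) = 3/5 - 1/5/(-166) = 3/5 - 1/5*(-1/166) = 3/5 + 1/830 = 499/830 ≈ 0.60120)
Y = -58
(Y + D(W(1, 2), -21))/(J - 22) = (-58 + 19)/(499/830 - 22) = -39/(-17761/830) = -39*(-830/17761) = 32370/17761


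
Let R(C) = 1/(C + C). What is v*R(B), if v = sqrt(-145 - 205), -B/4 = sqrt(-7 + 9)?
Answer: -5*I*sqrt(7)/8 ≈ -1.6536*I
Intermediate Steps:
B = -4*sqrt(2) (B = -4*sqrt(-7 + 9) = -4*sqrt(2) ≈ -5.6569)
R(C) = 1/(2*C)
v = 5*I*sqrt(14) (v = sqrt(-350) = 5*I*sqrt(14) ≈ 18.708*I)
v*R(B) = (5*I*sqrt(14))*(1/(2*((-4*sqrt(2))))) = (5*I*sqrt(14))*((-sqrt(2)/8)/2) = (5*I*sqrt(14))*(-sqrt(2)/16) = -5*I*sqrt(7)/8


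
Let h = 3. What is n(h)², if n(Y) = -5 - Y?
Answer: 64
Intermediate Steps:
n(h)² = (-5 - 1*3)² = (-5 - 3)² = (-8)² = 64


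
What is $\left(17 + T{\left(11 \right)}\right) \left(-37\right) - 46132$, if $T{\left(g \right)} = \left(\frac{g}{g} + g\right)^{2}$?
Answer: $-52089$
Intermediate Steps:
$T{\left(g \right)} = \left(1 + g\right)^{2}$
$\left(17 + T{\left(11 \right)}\right) \left(-37\right) - 46132 = \left(17 + \left(1 + 11\right)^{2}\right) \left(-37\right) - 46132 = \left(17 + 12^{2}\right) \left(-37\right) - 46132 = \left(17 + 144\right) \left(-37\right) - 46132 = 161 \left(-37\right) - 46132 = -5957 - 46132 = -52089$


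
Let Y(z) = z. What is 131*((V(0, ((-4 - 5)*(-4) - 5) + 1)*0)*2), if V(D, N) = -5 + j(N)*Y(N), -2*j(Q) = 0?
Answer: 0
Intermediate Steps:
j(Q) = 0 (j(Q) = -½*0 = 0)
V(D, N) = -5 (V(D, N) = -5 + 0*N = -5 + 0 = -5)
131*((V(0, ((-4 - 5)*(-4) - 5) + 1)*0)*2) = 131*(-5*0*2) = 131*(0*2) = 131*0 = 0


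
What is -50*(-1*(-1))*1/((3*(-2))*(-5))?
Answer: -5/3 ≈ -1.6667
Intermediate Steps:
-50*(-1*(-1))*1/((3*(-2))*(-5)) = -50*1/(-6*(-5)) = -50*1/30 = -5/3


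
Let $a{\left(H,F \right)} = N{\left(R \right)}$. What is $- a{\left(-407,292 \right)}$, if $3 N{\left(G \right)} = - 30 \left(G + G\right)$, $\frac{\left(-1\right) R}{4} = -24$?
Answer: $1920$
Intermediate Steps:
$R = 96$ ($R = \left(-4\right) \left(-24\right) = 96$)
$N{\left(G \right)} = - 20 G$ ($N{\left(G \right)} = \frac{\left(-30\right) \left(G + G\right)}{3} = \frac{\left(-30\right) 2 G}{3} = \frac{\left(-60\right) G}{3} = - 20 G$)
$a{\left(H,F \right)} = -1920$ ($a{\left(H,F \right)} = \left(-20\right) 96 = -1920$)
$- a{\left(-407,292 \right)} = \left(-1\right) \left(-1920\right) = 1920$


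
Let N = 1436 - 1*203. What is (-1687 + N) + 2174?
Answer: 1720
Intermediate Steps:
N = 1233 (N = 1436 - 203 = 1233)
(-1687 + N) + 2174 = (-1687 + 1233) + 2174 = -454 + 2174 = 1720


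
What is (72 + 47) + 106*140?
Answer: 14959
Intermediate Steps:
(72 + 47) + 106*140 = 119 + 14840 = 14959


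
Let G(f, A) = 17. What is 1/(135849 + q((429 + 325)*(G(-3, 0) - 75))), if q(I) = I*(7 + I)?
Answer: 1/1912317549 ≈ 5.2293e-10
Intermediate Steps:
1/(135849 + q((429 + 325)*(G(-3, 0) - 75))) = 1/(135849 + ((429 + 325)*(17 - 75))*(7 + (429 + 325)*(17 - 75))) = 1/(135849 + (754*(-58))*(7 + 754*(-58))) = 1/(135849 - 43732*(7 - 43732)) = 1/(135849 - 43732*(-43725)) = 1/(135849 + 1912181700) = 1/1912317549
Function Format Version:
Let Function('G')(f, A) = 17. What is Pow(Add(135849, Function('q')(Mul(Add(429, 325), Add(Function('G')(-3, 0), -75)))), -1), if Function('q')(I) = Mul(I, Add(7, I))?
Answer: Rational(1, 1912317549) ≈ 5.2293e-10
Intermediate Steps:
Pow(Add(135849, Function('q')(Mul(Add(429, 325), Add(Function('G')(-3, 0), -75)))), -1) = Pow(Add(135849, Mul(Mul(Add(429, 325), Add(17, -75)), Add(7, Mul(Add(429, 325), Add(17, -75))))), -1) = Pow(Add(135849, Mul(Mul(754, -58), Add(7, Mul(754, -58)))), -1) = Pow(Add(135849, Mul(-43732, Add(7, -43732))), -1) = Pow(Add(135849, Mul(-43732, -43725)), -1) = Pow(Add(135849, 1912181700), -1) = Pow(1912317549, -1) = Rational(1, 1912317549)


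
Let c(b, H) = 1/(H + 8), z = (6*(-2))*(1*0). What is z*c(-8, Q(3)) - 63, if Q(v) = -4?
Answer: -63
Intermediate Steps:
z = 0 (z = -12*0 = 0)
c(b, H) = 1/(8 + H)
z*c(-8, Q(3)) - 63 = 0/(8 - 4) - 63 = 0/4 - 63 = 0*(¼) - 63 = 0 - 63 = -63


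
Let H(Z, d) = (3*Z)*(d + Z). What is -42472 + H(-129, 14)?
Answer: 2033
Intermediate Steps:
H(Z, d) = 3*Z*(Z + d) (H(Z, d) = (3*Z)*(Z + d) = 3*Z*(Z + d))
-42472 + H(-129, 14) = -42472 + 3*(-129)*(-129 + 14) = -42472 + 3*(-129)*(-115) = -42472 + 44505 = 2033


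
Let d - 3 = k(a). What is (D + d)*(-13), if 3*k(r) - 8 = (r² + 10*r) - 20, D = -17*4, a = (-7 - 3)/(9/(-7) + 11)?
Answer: 3249571/3468 ≈ 937.02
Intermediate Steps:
a = -35/34 (a = -10/(9*(-⅐) + 11) = -10/(-9/7 + 11) = -10/68/7 = -10*7/68 = -35/34 ≈ -1.0294)
D = -68
k(r) = -4 + r²/3 + 10*r/3 (k(r) = 8/3 + ((r² + 10*r) - 20)/3 = 8/3 + (-20 + r² + 10*r)/3 = 8/3 + (-20/3 + r²/3 + 10*r/3) = -4 + r²/3 + 10*r/3)
d = -14143/3468 (d = 3 + (-4 + (-35/34)²/3 + (10/3)*(-35/34)) = 3 + (-4 + (⅓)*(1225/1156) - 175/51) = 3 + (-4 + 1225/3468 - 175/51) = 3 - 24547/3468 = -14143/3468 ≈ -4.0781)
(D + d)*(-13) = (-68 - 14143/3468)*(-13) = -249967/3468*(-13) = 3249571/3468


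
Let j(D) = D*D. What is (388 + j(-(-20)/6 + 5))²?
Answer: 16949689/81 ≈ 2.0926e+5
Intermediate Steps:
j(D) = D²
(388 + j(-(-20)/6 + 5))² = (388 + (-(-20)/6 + 5)²)² = (388 + (-5*(-⅔) + 5)²)² = (388 + (10/3 + 5)²)² = (388 + (25/3)²)² = (388 + 625/9)² = (4117/9)² = 16949689/81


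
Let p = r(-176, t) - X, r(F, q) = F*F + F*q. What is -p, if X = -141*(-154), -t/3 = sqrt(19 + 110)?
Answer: -9262 - 528*sqrt(129) ≈ -15259.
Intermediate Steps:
t = -3*sqrt(129) (t = -3*sqrt(19 + 110) = -3*sqrt(129) ≈ -34.073)
r(F, q) = F**2 + F*q
X = 21714
p = 9262 + 528*sqrt(129) (p = -176*(-176 - 3*sqrt(129)) - 1*21714 = (30976 + 528*sqrt(129)) - 21714 = 9262 + 528*sqrt(129) ≈ 15259.)
-p = -(9262 + 528*sqrt(129)) = -9262 - 528*sqrt(129)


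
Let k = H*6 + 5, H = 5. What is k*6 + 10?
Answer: 220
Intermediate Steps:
k = 35 (k = 5*6 + 5 = 30 + 5 = 35)
k*6 + 10 = 35*6 + 10 = 210 + 10 = 220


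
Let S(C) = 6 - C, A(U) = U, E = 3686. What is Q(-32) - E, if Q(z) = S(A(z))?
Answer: -3648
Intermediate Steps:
Q(z) = 6 - z
Q(-32) - E = (6 - 1*(-32)) - 1*3686 = (6 + 32) - 3686 = 38 - 3686 = -3648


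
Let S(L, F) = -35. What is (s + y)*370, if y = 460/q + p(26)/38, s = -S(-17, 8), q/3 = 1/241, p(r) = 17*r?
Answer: 780329260/57 ≈ 1.3690e+7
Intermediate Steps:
q = 3/241 ≈ 0.012448
s = 35 (s = -1*(-35) = 35)
y = 2107003/57 (y = 460/(3/241) + (17*26)/38 = 460*(241/3) + 442*(1/38) = 110860/3 + 221/19 = 2107003/57 ≈ 36965.)
(s + y)*370 = (35 + 2107003/57)*370 = (2108998/57)*370 = 780329260/57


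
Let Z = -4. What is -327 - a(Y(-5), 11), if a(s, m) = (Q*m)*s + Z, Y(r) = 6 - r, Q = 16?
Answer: -2259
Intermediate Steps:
a(s, m) = -4 + 16*m*s (a(s, m) = (16*m)*s - 4 = 16*m*s - 4 = -4 + 16*m*s)
-327 - a(Y(-5), 11) = -327 - (-4 + 16*11*(6 - 1*(-5))) = -327 - (-4 + 16*11*(6 + 5)) = -327 - (-4 + 16*11*11) = -327 - (-4 + 1936) = -327 - 1*1932 = -327 - 1932 = -2259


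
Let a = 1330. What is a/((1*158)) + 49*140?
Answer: 542605/79 ≈ 6868.4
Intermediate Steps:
a/((1*158)) + 49*140 = 1330/((1*158)) + 49*140 = 1330/158 + 6860 = 1330*(1/158) + 6860 = 665/79 + 6860 = 542605/79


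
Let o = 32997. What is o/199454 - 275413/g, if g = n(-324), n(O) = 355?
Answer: -54920510567/70806170 ≈ -775.65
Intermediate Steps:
g = 355
o/199454 - 275413/g = 32997/199454 - 275413/355 = -54920510567/70806170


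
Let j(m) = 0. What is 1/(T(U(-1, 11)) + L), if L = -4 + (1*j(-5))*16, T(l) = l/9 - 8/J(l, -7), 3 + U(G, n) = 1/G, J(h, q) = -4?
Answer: -9/22 ≈ -0.40909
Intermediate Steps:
U(G, n) = -3 + 1/G
T(l) = 2 + l/9 (T(l) = l/9 - 8/(-4) = l*(1/9) - 8*(-1/4) = l/9 + 2 = 2 + l/9)
L = -4 (L = -4 + (1*0)*16 = -4 + 0*16 = -4 + 0 = -4)
1/(T(U(-1, 11)) + L) = 1/((2 + (-3 + 1/(-1))/9) - 4) = 1/((2 + (-3 - 1)/9) - 4) = 1/((2 + (1/9)*(-4)) - 4) = 1/((2 - 4/9) - 4) = 1/(14/9 - 4) = 1/(-22/9) = -9/22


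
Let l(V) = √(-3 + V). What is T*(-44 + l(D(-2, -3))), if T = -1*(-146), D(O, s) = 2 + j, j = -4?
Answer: -6424 + 146*I*√5 ≈ -6424.0 + 326.47*I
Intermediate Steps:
D(O, s) = -2 (D(O, s) = 2 - 4 = -2)
T = 146
T*(-44 + l(D(-2, -3))) = 146*(-44 + √(-3 - 2)) = 146*(-44 + √(-5)) = 146*(-44 + I*√5) = -6424 + 146*I*√5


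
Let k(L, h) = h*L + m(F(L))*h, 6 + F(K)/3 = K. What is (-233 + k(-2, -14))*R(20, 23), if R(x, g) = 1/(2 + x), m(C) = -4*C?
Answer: -1549/22 ≈ -70.409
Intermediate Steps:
F(K) = -18 + 3*K
k(L, h) = L*h + h*(72 - 12*L) (k(L, h) = h*L + (-4*(-18 + 3*L))*h = L*h + (72 - 12*L)*h = L*h + h*(72 - 12*L))
(-233 + k(-2, -14))*R(20, 23) = (-233 - 14*(72 - 11*(-2)))/(2 + 20) = (-233 - 14*(72 + 22))/22 = (-233 - 14*94)*(1/22) = (-233 - 1316)*(1/22) = -1549*1/22 = -1549/22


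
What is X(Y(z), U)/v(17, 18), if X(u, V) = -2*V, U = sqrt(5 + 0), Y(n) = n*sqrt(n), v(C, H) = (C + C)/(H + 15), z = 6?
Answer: -33*sqrt(5)/17 ≈ -4.3406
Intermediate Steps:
v(C, H) = 2*C/(15 + H) (v(C, H) = (2*C)/(15 + H) = 2*C/(15 + H))
Y(n) = n**(3/2)
U = sqrt(5) ≈ 2.2361
X(Y(z), U)/v(17, 18) = (-2*sqrt(5))/((2*17/(15 + 18))) = (-2*sqrt(5))/((2*17/33)) = (-2*sqrt(5))/((2*17*(1/33))) = (-2*sqrt(5))/(34/33) = -2*sqrt(5)*(33/34) = -33*sqrt(5)/17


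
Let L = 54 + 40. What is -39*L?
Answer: -3666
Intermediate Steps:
L = 94
-39*L = -39*94 = -3666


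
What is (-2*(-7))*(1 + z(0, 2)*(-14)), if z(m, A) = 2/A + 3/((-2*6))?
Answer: -133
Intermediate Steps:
z(m, A) = -1/4 + 2/A (z(m, A) = 2/A + 3/(-12) = 2/A + 3*(-1/12) = 2/A - 1/4 = -1/4 + 2/A)
(-2*(-7))*(1 + z(0, 2)*(-14)) = (-2*(-7))*(1 + ((1/4)*(8 - 1*2)/2)*(-14)) = 14*(1 + ((1/4)*(1/2)*(8 - 2))*(-14)) = 14*(1 + ((1/4)*(1/2)*6)*(-14)) = 14*(1 + (3/4)*(-14)) = 14*(1 - 21/2) = 14*(-19/2) = -133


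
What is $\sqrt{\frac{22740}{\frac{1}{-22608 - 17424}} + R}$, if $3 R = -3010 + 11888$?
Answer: $\frac{i \sqrt{8192922486}}{3} \approx 30172.0 i$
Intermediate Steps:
$R = \frac{8878}{3}$ ($R = \frac{-3010 + 11888}{3} = \frac{1}{3} \cdot 8878 = \frac{8878}{3} \approx 2959.3$)
$\sqrt{\frac{22740}{\frac{1}{-22608 - 17424}} + R} = \sqrt{\frac{22740}{\frac{1}{-22608 - 17424}} + \frac{8878}{3}} = \sqrt{\frac{22740}{\frac{1}{-40032}} + \frac{8878}{3}} = \sqrt{\frac{22740}{- \frac{1}{40032}} + \frac{8878}{3}} = \sqrt{22740 \left(-40032\right) + \frac{8878}{3}} = \sqrt{-910327680 + \frac{8878}{3}} = \sqrt{- \frac{2730974162}{3}} = \frac{i \sqrt{8192922486}}{3}$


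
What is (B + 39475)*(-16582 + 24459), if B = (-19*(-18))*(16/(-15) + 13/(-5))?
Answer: 301066817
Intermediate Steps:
B = -1254 (B = 342*(16*(-1/15) + 13*(-⅕)) = 342*(-16/15 - 13/5) = 342*(-11/3) = -1254)
(B + 39475)*(-16582 + 24459) = (-1254 + 39475)*(-16582 + 24459) = 38221*7877 = 301066817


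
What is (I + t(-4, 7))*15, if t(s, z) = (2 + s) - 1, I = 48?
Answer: 675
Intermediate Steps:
t(s, z) = 1 + s
(I + t(-4, 7))*15 = (48 + (1 - 4))*15 = (48 - 3)*15 = 45*15 = 675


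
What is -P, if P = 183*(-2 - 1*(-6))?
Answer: -732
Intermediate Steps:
P = 732 (P = 183*(-2 + 6) = 183*4 = 732)
-P = -1*732 = -732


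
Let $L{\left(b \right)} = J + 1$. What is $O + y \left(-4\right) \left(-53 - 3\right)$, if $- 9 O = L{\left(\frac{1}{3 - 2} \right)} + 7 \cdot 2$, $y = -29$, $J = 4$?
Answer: $- \frac{58483}{9} \approx -6498.1$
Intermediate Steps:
$L{\left(b \right)} = 5$ ($L{\left(b \right)} = 4 + 1 = 5$)
$O = - \frac{19}{9}$ ($O = - \frac{5 + 7 \cdot 2}{9} = - \frac{5 + 14}{9} = \left(- \frac{1}{9}\right) 19 = - \frac{19}{9} \approx -2.1111$)
$O + y \left(-4\right) \left(-53 - 3\right) = - \frac{19}{9} + \left(-29\right) \left(-4\right) \left(-53 - 3\right) = - \frac{19}{9} + 116 \left(-53 - 3\right) = - \frac{19}{9} + 116 \left(-56\right) = - \frac{19}{9} - 6496 = - \frac{58483}{9}$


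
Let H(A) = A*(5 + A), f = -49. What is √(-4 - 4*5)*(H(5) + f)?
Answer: 2*I*√6 ≈ 4.899*I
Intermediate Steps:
√(-4 - 4*5)*(H(5) + f) = √(-4 - 4*5)*(5*(5 + 5) - 49) = √(-4 - 20)*(5*10 - 49) = √(-24)*(50 - 49) = (2*I*√6)*1 = 2*I*√6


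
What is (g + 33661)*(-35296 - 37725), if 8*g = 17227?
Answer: -20921611815/8 ≈ -2.6152e+9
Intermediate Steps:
g = 17227/8 (g = (⅛)*17227 = 17227/8 ≈ 2153.4)
(g + 33661)*(-35296 - 37725) = (17227/8 + 33661)*(-35296 - 37725) = (286515/8)*(-73021) = -20921611815/8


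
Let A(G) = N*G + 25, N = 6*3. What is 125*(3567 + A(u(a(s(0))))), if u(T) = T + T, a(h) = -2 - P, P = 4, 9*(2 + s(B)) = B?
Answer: 422000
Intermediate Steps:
N = 18
s(B) = -2 + B/9
a(h) = -6 (a(h) = -2 - 1*4 = -2 - 4 = -6)
u(T) = 2*T
A(G) = 25 + 18*G (A(G) = 18*G + 25 = 25 + 18*G)
125*(3567 + A(u(a(s(0))))) = 125*(3567 + (25 + 18*(2*(-6)))) = 125*(3567 + (25 + 18*(-12))) = 125*(3567 + (25 - 216)) = 125*(3567 - 191) = 125*3376 = 422000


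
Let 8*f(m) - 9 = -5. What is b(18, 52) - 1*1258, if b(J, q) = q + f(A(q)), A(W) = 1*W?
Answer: -2411/2 ≈ -1205.5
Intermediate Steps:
A(W) = W
f(m) = ½ (f(m) = 9/8 + (⅛)*(-5) = 9/8 - 5/8 = ½)
b(J, q) = ½ + q (b(J, q) = q + ½ = ½ + q)
b(18, 52) - 1*1258 = (½ + 52) - 1*1258 = 105/2 - 1258 = -2411/2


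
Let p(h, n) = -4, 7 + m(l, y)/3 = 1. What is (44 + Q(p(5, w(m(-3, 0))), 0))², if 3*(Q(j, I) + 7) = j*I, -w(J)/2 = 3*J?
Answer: 1369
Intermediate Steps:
m(l, y) = -18 (m(l, y) = -21 + 3*1 = -21 + 3 = -18)
w(J) = -6*J
Q(j, I) = -7 + I*j/3 (Q(j, I) = -7 + (j*I)/3 = -7 + (I*j)/3 = -7 + I*j/3)
(44 + Q(p(5, w(m(-3, 0))), 0))² = (44 + (-7 + (⅓)*0*(-4)))² = (44 + (-7 + 0))² = (44 - 7)² = 37² = 1369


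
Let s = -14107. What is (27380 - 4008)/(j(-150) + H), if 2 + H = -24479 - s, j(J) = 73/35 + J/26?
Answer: -5317130/2360923 ≈ -2.2521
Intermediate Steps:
j(J) = 73/35 + J/26 (j(J) = 73*(1/35) + J*(1/26) = 73/35 + J/26)
H = -10374 (H = -2 + (-24479 - 1*(-14107)) = -2 + (-24479 + 14107) = -2 - 10372 = -10374)
(27380 - 4008)/(j(-150) + H) = (27380 - 4008)/((73/35 + (1/26)*(-150)) - 10374) = 23372/((73/35 - 75/13) - 10374) = 23372/(-1676/455 - 10374) = 23372/(-4721846/455) = 23372*(-455/4721846) = -5317130/2360923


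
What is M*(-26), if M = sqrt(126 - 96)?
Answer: -26*sqrt(30) ≈ -142.41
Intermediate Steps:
M = sqrt(30) ≈ 5.4772
M*(-26) = sqrt(30)*(-26) = -26*sqrt(30)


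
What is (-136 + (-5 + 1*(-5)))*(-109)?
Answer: 15914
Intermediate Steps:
(-136 + (-5 + 1*(-5)))*(-109) = (-136 + (-5 - 5))*(-109) = (-136 - 10)*(-109) = -146*(-109) = 15914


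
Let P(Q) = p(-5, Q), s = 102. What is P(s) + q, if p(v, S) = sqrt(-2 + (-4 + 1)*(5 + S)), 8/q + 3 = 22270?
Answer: 8/22267 + I*sqrt(323) ≈ 0.00035928 + 17.972*I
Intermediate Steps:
q = 8/22267 (q = 8/(-3 + 22270) = 8/22267 ≈ 0.00035928)
p(v, S) = sqrt(-17 - 3*S) (p(v, S) = sqrt(-2 - 3*(5 + S)) = sqrt(-2 + (-15 - 3*S)) = sqrt(-17 - 3*S))
P(Q) = sqrt(-17 - 3*Q)
P(s) + q = sqrt(-17 - 3*102) + 8/22267 = sqrt(-17 - 306) + 8/22267 = sqrt(-323) + 8/22267 = I*sqrt(323) + 8/22267 = 8/22267 + I*sqrt(323)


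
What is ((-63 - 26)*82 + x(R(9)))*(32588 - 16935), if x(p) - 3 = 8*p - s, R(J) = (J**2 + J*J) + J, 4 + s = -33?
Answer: -92196170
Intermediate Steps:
s = -37 (s = -4 - 33 = -37)
R(J) = J + 2*J**2 (R(J) = (J**2 + J**2) + J = 2*J**2 + J = J + 2*J**2)
x(p) = 40 + 8*p (x(p) = 3 + (8*p - 1*(-37)) = 3 + (8*p + 37) = 3 + (37 + 8*p) = 40 + 8*p)
((-63 - 26)*82 + x(R(9)))*(32588 - 16935) = ((-63 - 26)*82 + (40 + 8*(9*(1 + 2*9))))*(32588 - 16935) = (-89*82 + (40 + 8*(9*(1 + 18))))*15653 = (-7298 + (40 + 8*(9*19)))*15653 = (-7298 + (40 + 8*171))*15653 = (-7298 + (40 + 1368))*15653 = (-7298 + 1408)*15653 = -5890*15653 = -92196170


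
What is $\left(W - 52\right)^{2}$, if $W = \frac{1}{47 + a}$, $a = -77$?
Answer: $\frac{2436721}{900} \approx 2707.5$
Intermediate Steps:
$W = - \frac{1}{30}$ ($W = \frac{1}{47 - 77} = \frac{1}{-30} = - \frac{1}{30} \approx -0.033333$)
$\left(W - 52\right)^{2} = \left(- \frac{1}{30} - 52\right)^{2} = \left(- \frac{1561}{30}\right)^{2} = \frac{2436721}{900}$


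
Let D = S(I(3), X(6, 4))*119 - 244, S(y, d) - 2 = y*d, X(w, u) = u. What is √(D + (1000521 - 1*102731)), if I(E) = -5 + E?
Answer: 72*√173 ≈ 947.01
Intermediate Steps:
S(y, d) = 2 + d*y (S(y, d) = 2 + y*d = 2 + d*y)
D = -958 (D = (2 + 4*(-5 + 3))*119 - 244 = (2 + 4*(-2))*119 - 244 = (2 - 8)*119 - 244 = -6*119 - 244 = -714 - 244 = -958)
√(D + (1000521 - 1*102731)) = √(-958 + (1000521 - 1*102731)) = √(-958 + (1000521 - 102731)) = √(-958 + 897790) = √896832 = 72*√173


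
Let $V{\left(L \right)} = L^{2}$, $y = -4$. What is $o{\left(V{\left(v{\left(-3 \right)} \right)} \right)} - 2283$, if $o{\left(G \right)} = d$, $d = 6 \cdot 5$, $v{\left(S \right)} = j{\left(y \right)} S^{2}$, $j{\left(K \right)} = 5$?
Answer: $-2253$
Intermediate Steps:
$v{\left(S \right)} = 5 S^{2}$
$d = 30$
$o{\left(G \right)} = 30$
$o{\left(V{\left(v{\left(-3 \right)} \right)} \right)} - 2283 = 30 - 2283 = -2253$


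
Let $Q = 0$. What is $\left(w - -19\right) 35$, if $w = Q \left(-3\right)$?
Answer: $665$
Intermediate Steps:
$w = 0$ ($w = 0 \left(-3\right) = 0$)
$\left(w - -19\right) 35 = \left(0 - -19\right) 35 = \left(0 + 19\right) 35 = 19 \cdot 35 = 665$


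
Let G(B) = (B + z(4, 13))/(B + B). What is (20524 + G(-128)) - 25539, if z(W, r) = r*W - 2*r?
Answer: -641869/128 ≈ -5014.6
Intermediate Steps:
z(W, r) = -2*r + W*r (z(W, r) = W*r - 2*r = -2*r + W*r)
G(B) = (26 + B)/(2*B) (G(B) = (B + 13*(-2 + 4))/(B + B) = (B + 13*2)/((2*B)) = (B + 26)*(1/(2*B)) = (26 + B)*(1/(2*B)) = (26 + B)/(2*B))
(20524 + G(-128)) - 25539 = (20524 + (½)*(26 - 128)/(-128)) - 25539 = (20524 + (½)*(-1/128)*(-102)) - 25539 = (20524 + 51/128) - 25539 = 2627123/128 - 25539 = -641869/128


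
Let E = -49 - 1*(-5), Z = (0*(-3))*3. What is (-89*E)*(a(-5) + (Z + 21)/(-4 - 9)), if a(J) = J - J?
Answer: -82236/13 ≈ -6325.8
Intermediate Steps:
Z = 0 (Z = 0*3 = 0)
a(J) = 0
E = -44 (E = -49 + 5 = -44)
(-89*E)*(a(-5) + (Z + 21)/(-4 - 9)) = (-89*(-44))*(0 + (0 + 21)/(-4 - 9)) = 3916*(0 + 21/(-13)) = 3916*(0 + 21*(-1/13)) = 3916*(0 - 21/13) = 3916*(-21/13) = -82236/13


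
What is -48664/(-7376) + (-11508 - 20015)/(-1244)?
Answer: 18315729/573484 ≈ 31.938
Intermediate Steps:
-48664/(-7376) + (-11508 - 20015)/(-1244) = -48664*(-1/7376) - 31523*(-1/1244) = 6083/922 + 31523/1244 = 18315729/573484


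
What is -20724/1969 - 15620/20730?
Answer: -4185130/371067 ≈ -11.279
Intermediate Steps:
-20724/1969 - 15620/20730 = -20724*1/1969 - 15620*1/20730 = -1884/179 - 1562/2073 = -4185130/371067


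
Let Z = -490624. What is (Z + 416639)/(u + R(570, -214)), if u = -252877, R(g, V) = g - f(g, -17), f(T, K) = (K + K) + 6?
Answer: 73985/252279 ≈ 0.29327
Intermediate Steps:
f(T, K) = 6 + 2*K (f(T, K) = 2*K + 6 = 6 + 2*K)
R(g, V) = 28 + g (R(g, V) = g - (6 + 2*(-17)) = g - (6 - 34) = g - 1*(-28) = g + 28 = 28 + g)
(Z + 416639)/(u + R(570, -214)) = (-490624 + 416639)/(-252877 + (28 + 570)) = -73985/(-252877 + 598) = -73985/(-252279) = -73985*(-1/252279) = 73985/252279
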